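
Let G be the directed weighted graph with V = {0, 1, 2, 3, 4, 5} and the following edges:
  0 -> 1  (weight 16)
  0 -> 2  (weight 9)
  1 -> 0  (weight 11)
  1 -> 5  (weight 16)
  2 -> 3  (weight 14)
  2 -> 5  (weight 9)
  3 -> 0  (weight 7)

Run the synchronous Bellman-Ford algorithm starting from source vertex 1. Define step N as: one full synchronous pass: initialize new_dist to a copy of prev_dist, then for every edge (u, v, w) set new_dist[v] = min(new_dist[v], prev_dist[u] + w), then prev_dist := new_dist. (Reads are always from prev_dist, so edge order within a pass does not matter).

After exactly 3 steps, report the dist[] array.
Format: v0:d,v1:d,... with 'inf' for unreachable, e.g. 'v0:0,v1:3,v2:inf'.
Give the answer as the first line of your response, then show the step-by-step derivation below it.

v0:11,v1:0,v2:20,v3:34,v4:inf,v5:16

step 1: dist = v0:11,v1:0,v2:inf,v3:inf,v4:inf,v5:16
step 2: dist = v0:11,v1:0,v2:20,v3:inf,v4:inf,v5:16
step 3: dist = v0:11,v1:0,v2:20,v3:34,v4:inf,v5:16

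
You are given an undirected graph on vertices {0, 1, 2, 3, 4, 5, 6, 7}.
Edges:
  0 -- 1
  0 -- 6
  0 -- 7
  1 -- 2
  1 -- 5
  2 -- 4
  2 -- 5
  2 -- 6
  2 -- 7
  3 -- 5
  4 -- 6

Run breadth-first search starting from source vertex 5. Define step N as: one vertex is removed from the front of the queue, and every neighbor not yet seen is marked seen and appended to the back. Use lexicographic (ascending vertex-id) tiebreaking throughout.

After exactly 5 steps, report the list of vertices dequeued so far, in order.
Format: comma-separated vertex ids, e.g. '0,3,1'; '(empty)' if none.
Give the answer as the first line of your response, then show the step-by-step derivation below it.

5,1,2,3,0

step 1: dequeue 5; queue=[1,2,3]; order=5
step 2: dequeue 1; queue=[2,3,0]; order=5,1
step 3: dequeue 2; queue=[3,0,4,6,7]; order=5,1,2
step 4: dequeue 3; queue=[0,4,6,7]; order=5,1,2,3
step 5: dequeue 0; queue=[4,6,7]; order=5,1,2,3,0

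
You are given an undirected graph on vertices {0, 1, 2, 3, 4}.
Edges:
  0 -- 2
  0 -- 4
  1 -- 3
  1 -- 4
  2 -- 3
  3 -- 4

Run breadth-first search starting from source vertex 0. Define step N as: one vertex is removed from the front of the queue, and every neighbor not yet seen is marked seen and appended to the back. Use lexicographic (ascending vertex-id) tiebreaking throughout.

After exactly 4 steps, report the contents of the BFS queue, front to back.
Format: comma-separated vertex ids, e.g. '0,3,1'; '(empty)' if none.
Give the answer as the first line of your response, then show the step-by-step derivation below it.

1

step 1: dequeue 0; queue=[2,4]; order=0
step 2: dequeue 2; queue=[4,3]; order=0,2
step 3: dequeue 4; queue=[3,1]; order=0,2,4
step 4: dequeue 3; queue=[1]; order=0,2,4,3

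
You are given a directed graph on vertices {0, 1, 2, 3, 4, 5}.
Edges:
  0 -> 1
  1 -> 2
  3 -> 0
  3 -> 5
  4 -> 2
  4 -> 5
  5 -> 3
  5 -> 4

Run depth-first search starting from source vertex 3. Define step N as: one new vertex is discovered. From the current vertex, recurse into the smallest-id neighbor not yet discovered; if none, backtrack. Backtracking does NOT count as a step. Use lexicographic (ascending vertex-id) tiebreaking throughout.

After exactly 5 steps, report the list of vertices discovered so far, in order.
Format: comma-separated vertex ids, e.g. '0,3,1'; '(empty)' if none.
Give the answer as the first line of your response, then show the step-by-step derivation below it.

3,0,1,2,5

step 1: discover 3; path=3; order=3
step 2: discover 0; path=3>0; order=3,0
step 3: discover 1; path=3>0>1; order=3,0,1
step 4: discover 2; path=3>0>1>2; order=3,0,1,2
step 5: discover 5; path=3>5; order=3,0,1,2,5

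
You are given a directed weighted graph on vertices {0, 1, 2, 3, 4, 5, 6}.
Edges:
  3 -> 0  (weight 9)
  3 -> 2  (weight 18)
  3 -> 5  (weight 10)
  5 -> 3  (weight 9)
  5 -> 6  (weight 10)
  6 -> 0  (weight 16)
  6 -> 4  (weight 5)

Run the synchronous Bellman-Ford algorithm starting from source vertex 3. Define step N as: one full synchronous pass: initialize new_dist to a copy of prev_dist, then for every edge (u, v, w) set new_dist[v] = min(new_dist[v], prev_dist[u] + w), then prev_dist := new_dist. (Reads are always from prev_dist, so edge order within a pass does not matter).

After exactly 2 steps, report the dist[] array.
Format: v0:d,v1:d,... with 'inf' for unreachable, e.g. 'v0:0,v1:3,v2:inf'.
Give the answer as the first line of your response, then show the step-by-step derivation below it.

v0:9,v1:inf,v2:18,v3:0,v4:inf,v5:10,v6:20

step 1: dist = v0:9,v1:inf,v2:18,v3:0,v4:inf,v5:10,v6:inf
step 2: dist = v0:9,v1:inf,v2:18,v3:0,v4:inf,v5:10,v6:20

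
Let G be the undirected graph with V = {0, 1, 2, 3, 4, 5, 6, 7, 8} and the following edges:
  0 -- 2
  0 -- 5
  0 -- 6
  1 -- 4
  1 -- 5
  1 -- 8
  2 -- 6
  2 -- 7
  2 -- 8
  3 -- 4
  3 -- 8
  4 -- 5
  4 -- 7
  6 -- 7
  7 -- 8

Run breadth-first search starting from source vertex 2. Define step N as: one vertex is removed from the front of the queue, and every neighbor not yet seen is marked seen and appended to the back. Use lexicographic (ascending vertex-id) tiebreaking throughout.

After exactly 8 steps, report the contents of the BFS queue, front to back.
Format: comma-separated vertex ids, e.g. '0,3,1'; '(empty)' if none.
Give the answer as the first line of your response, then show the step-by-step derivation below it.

3

step 1: dequeue 2; queue=[0,6,7,8]; order=2
step 2: dequeue 0; queue=[6,7,8,5]; order=2,0
step 3: dequeue 6; queue=[7,8,5]; order=2,0,6
step 4: dequeue 7; queue=[8,5,4]; order=2,0,6,7
step 5: dequeue 8; queue=[5,4,1,3]; order=2,0,6,7,8
step 6: dequeue 5; queue=[4,1,3]; order=2,0,6,7,8,5
step 7: dequeue 4; queue=[1,3]; order=2,0,6,7,8,5,4
step 8: dequeue 1; queue=[3]; order=2,0,6,7,8,5,4,1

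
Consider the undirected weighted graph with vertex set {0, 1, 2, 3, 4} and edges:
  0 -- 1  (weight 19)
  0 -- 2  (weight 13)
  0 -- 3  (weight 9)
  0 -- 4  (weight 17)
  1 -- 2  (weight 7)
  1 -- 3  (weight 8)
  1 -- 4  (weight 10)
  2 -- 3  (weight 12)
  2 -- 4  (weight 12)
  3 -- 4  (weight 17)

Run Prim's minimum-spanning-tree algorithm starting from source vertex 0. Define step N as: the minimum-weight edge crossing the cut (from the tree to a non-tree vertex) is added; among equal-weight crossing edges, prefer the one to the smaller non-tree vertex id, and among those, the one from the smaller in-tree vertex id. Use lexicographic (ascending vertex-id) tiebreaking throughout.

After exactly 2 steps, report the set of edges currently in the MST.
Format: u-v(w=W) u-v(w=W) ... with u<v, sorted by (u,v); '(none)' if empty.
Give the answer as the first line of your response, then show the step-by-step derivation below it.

0-3(w=9) 1-3(w=8)

step 1: add edge 0-3 (w=9); MST = {0-3(w=9)}
step 2: add edge 1-3 (w=8); MST = {0-3(w=9) 1-3(w=8)}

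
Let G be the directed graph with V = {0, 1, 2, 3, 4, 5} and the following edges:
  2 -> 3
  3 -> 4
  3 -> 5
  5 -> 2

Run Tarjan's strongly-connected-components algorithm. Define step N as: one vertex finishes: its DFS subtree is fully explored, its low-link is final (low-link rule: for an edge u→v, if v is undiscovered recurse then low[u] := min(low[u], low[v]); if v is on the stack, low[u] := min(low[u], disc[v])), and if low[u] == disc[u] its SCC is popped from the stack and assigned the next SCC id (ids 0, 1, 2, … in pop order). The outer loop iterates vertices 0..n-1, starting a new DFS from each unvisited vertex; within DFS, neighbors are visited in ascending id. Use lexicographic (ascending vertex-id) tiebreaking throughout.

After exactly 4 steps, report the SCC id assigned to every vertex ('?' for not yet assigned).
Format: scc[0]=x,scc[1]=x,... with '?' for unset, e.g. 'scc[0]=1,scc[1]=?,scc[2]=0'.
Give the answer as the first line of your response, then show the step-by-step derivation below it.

scc[0]=0,scc[1]=1,scc[2]=?,scc[3]=?,scc[4]=2,scc[5]=?

step 1: low=(low[0]=0,low[1]=?,low[2]=?,low[3]=?,low[4]=?,low[5]=?); scc=(scc[0]=0,scc[1]=?,scc[2]=?,scc[3]=?,scc[4]=?,scc[5]=?)
step 2: low=(low[0]=0,low[1]=1,low[2]=?,low[3]=?,low[4]=?,low[5]=?); scc=(scc[0]=0,scc[1]=1,scc[2]=?,scc[3]=?,scc[4]=?,scc[5]=?)
step 3: low=(low[0]=0,low[1]=1,low[2]=2,low[3]=3,low[4]=4,low[5]=?); scc=(scc[0]=0,scc[1]=1,scc[2]=?,scc[3]=?,scc[4]=2,scc[5]=?)
step 4: low=(low[0]=0,low[1]=1,low[2]=2,low[3]=3,low[4]=4,low[5]=2); scc=(scc[0]=0,scc[1]=1,scc[2]=?,scc[3]=?,scc[4]=2,scc[5]=?)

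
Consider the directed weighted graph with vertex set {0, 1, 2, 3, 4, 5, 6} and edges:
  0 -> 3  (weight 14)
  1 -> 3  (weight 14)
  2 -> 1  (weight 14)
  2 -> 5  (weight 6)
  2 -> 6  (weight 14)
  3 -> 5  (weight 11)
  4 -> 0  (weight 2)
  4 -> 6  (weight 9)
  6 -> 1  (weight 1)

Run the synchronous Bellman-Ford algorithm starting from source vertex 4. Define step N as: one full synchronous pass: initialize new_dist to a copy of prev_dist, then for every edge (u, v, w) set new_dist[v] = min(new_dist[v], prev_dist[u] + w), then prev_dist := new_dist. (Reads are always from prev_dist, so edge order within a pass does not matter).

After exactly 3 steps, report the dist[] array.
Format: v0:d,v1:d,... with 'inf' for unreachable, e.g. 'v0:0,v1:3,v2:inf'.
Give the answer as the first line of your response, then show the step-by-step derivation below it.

v0:2,v1:10,v2:inf,v3:16,v4:0,v5:27,v6:9

step 1: dist = v0:2,v1:inf,v2:inf,v3:inf,v4:0,v5:inf,v6:9
step 2: dist = v0:2,v1:10,v2:inf,v3:16,v4:0,v5:inf,v6:9
step 3: dist = v0:2,v1:10,v2:inf,v3:16,v4:0,v5:27,v6:9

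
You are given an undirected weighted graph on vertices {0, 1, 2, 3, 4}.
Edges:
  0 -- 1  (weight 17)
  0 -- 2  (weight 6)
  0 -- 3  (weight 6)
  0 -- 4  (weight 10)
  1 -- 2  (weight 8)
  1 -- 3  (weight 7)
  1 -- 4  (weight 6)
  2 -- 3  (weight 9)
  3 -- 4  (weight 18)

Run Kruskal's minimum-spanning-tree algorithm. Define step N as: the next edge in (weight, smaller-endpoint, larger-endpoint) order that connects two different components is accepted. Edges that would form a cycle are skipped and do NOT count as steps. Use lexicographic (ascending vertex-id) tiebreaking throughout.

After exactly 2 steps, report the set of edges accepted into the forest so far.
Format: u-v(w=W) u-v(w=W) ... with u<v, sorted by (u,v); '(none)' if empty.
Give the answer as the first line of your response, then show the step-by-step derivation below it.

0-2(w=6) 0-3(w=6)

step 1: add edge 0-2 (w=6); MST = {0-2(w=6)}
step 2: add edge 0-3 (w=6); MST = {0-2(w=6) 0-3(w=6)}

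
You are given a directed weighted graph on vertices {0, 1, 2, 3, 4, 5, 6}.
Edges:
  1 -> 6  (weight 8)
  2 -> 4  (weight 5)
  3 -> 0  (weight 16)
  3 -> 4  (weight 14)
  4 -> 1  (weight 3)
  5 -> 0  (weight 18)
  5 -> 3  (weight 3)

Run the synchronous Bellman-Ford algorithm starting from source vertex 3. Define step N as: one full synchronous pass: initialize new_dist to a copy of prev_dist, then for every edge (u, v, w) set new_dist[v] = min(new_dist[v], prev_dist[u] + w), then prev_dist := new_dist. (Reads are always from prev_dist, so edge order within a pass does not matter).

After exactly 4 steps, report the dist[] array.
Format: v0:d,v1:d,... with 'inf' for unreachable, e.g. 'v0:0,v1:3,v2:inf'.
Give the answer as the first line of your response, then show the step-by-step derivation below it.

v0:16,v1:17,v2:inf,v3:0,v4:14,v5:inf,v6:25

step 1: dist = v0:16,v1:inf,v2:inf,v3:0,v4:14,v5:inf,v6:inf
step 2: dist = v0:16,v1:17,v2:inf,v3:0,v4:14,v5:inf,v6:inf
step 3: dist = v0:16,v1:17,v2:inf,v3:0,v4:14,v5:inf,v6:25
step 4: dist = v0:16,v1:17,v2:inf,v3:0,v4:14,v5:inf,v6:25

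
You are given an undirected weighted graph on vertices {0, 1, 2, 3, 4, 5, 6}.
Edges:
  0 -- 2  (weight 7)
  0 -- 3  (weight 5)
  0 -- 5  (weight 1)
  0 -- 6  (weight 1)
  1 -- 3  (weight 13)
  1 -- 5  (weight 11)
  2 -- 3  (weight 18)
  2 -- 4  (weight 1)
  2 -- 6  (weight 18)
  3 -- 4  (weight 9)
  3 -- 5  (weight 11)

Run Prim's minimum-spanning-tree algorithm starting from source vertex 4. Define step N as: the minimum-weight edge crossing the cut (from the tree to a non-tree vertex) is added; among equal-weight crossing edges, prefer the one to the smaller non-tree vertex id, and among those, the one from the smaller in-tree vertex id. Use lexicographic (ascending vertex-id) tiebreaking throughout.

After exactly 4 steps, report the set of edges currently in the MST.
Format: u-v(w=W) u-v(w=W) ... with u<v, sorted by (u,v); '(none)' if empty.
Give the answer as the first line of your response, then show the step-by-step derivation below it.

0-2(w=7) 0-5(w=1) 0-6(w=1) 2-4(w=1)

step 1: add edge 2-4 (w=1); MST = {2-4(w=1)}
step 2: add edge 0-2 (w=7); MST = {0-2(w=7) 2-4(w=1)}
step 3: add edge 0-5 (w=1); MST = {0-2(w=7) 0-5(w=1) 2-4(w=1)}
step 4: add edge 0-6 (w=1); MST = {0-2(w=7) 0-5(w=1) 0-6(w=1) 2-4(w=1)}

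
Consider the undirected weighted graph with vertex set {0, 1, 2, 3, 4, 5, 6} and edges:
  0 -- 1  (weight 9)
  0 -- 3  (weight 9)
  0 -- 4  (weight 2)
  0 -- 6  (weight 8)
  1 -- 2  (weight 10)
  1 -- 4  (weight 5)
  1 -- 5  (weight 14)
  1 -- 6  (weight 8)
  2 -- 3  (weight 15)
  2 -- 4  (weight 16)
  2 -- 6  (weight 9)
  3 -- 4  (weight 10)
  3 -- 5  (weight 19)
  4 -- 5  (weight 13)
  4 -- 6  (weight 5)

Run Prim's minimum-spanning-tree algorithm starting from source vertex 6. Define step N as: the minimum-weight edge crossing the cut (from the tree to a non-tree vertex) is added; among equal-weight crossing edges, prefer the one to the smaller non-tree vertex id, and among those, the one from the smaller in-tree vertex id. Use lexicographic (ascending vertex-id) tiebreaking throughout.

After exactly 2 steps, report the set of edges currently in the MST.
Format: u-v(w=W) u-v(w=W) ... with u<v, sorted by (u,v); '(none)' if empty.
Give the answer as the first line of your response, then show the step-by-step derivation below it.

0-4(w=2) 4-6(w=5)

step 1: add edge 4-6 (w=5); MST = {4-6(w=5)}
step 2: add edge 0-4 (w=2); MST = {0-4(w=2) 4-6(w=5)}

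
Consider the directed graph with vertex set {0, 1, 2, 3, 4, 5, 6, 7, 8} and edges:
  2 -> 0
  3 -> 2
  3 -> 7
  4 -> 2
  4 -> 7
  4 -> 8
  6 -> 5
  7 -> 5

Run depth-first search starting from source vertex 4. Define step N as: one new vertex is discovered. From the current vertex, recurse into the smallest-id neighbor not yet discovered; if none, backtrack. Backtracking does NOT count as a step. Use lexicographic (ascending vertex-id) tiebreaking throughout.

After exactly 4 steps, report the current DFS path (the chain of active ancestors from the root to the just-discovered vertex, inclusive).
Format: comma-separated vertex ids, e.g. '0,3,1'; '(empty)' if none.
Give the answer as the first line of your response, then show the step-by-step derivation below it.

4,7

step 1: discover 4; path=4; order=4
step 2: discover 2; path=4>2; order=4,2
step 3: discover 0; path=4>2>0; order=4,2,0
step 4: discover 7; path=4>7; order=4,2,0,7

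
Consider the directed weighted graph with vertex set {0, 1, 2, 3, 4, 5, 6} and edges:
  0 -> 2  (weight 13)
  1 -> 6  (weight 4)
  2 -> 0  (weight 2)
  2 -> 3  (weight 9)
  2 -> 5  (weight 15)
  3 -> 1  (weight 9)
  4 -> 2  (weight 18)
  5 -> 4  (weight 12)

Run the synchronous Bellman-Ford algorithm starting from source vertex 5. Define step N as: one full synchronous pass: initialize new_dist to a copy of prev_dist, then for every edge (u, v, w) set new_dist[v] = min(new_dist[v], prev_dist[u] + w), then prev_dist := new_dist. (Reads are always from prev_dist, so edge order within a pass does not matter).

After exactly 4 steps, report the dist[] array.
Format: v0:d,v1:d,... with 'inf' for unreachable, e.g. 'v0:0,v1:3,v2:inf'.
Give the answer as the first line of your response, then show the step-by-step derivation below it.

v0:32,v1:48,v2:30,v3:39,v4:12,v5:0,v6:inf

step 1: dist = v0:inf,v1:inf,v2:inf,v3:inf,v4:12,v5:0,v6:inf
step 2: dist = v0:inf,v1:inf,v2:30,v3:inf,v4:12,v5:0,v6:inf
step 3: dist = v0:32,v1:inf,v2:30,v3:39,v4:12,v5:0,v6:inf
step 4: dist = v0:32,v1:48,v2:30,v3:39,v4:12,v5:0,v6:inf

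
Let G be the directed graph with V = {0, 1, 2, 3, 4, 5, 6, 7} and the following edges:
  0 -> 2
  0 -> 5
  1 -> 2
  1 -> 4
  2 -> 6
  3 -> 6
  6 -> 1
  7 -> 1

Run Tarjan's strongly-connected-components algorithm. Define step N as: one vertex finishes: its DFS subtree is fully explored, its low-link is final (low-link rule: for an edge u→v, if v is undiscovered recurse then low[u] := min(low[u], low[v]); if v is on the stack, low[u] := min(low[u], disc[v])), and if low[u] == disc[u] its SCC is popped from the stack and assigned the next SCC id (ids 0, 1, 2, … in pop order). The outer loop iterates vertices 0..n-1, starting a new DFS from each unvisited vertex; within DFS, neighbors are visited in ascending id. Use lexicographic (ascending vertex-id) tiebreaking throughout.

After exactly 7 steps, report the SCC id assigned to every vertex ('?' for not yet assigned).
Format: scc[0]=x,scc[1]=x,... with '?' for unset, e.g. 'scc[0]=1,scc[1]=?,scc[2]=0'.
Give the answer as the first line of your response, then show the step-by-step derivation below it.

scc[0]=3,scc[1]=1,scc[2]=1,scc[3]=4,scc[4]=0,scc[5]=2,scc[6]=1,scc[7]=?

step 1: low=(low[0]=0,low[1]=1,low[2]=1,low[3]=?,low[4]=4,low[5]=?,low[6]=2,low[7]=?); scc=(scc[0]=?,scc[1]=?,scc[2]=?,scc[3]=?,scc[4]=0,scc[5]=?,scc[6]=?,scc[7]=?)
step 2: low=(low[0]=0,low[1]=1,low[2]=1,low[3]=?,low[4]=4,low[5]=?,low[6]=2,low[7]=?); scc=(scc[0]=?,scc[1]=?,scc[2]=?,scc[3]=?,scc[4]=0,scc[5]=?,scc[6]=?,scc[7]=?)
step 3: low=(low[0]=0,low[1]=1,low[2]=1,low[3]=?,low[4]=4,low[5]=?,low[6]=1,low[7]=?); scc=(scc[0]=?,scc[1]=?,scc[2]=?,scc[3]=?,scc[4]=0,scc[5]=?,scc[6]=?,scc[7]=?)
step 4: low=(low[0]=0,low[1]=1,low[2]=1,low[3]=?,low[4]=4,low[5]=?,low[6]=1,low[7]=?); scc=(scc[0]=?,scc[1]=1,scc[2]=1,scc[3]=?,scc[4]=0,scc[5]=?,scc[6]=1,scc[7]=?)
step 5: low=(low[0]=0,low[1]=1,low[2]=1,low[3]=?,low[4]=4,low[5]=5,low[6]=1,low[7]=?); scc=(scc[0]=?,scc[1]=1,scc[2]=1,scc[3]=?,scc[4]=0,scc[5]=2,scc[6]=1,scc[7]=?)
step 6: low=(low[0]=0,low[1]=1,low[2]=1,low[3]=?,low[4]=4,low[5]=5,low[6]=1,low[7]=?); scc=(scc[0]=3,scc[1]=1,scc[2]=1,scc[3]=?,scc[4]=0,scc[5]=2,scc[6]=1,scc[7]=?)
step 7: low=(low[0]=0,low[1]=1,low[2]=1,low[3]=6,low[4]=4,low[5]=5,low[6]=1,low[7]=?); scc=(scc[0]=3,scc[1]=1,scc[2]=1,scc[3]=4,scc[4]=0,scc[5]=2,scc[6]=1,scc[7]=?)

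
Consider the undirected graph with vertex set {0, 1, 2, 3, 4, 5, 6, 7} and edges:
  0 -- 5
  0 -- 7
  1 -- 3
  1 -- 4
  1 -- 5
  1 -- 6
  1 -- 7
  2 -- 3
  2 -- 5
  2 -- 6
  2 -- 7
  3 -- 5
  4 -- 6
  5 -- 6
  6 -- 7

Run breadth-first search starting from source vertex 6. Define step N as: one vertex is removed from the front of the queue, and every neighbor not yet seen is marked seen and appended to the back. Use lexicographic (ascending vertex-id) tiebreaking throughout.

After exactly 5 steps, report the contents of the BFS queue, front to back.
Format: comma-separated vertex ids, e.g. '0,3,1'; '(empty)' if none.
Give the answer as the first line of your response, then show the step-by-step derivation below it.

7,3,0

step 1: dequeue 6; queue=[1,2,4,5,7]; order=6
step 2: dequeue 1; queue=[2,4,5,7,3]; order=6,1
step 3: dequeue 2; queue=[4,5,7,3]; order=6,1,2
step 4: dequeue 4; queue=[5,7,3]; order=6,1,2,4
step 5: dequeue 5; queue=[7,3,0]; order=6,1,2,4,5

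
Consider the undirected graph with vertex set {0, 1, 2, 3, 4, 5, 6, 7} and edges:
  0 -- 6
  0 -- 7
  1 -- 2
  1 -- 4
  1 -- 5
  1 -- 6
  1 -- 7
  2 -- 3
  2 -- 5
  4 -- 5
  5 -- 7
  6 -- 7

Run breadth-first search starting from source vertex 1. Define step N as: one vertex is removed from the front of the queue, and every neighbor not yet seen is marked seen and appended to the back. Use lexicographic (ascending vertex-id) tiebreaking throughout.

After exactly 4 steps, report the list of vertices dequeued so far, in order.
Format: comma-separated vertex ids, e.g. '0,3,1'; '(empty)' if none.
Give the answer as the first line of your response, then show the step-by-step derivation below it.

1,2,4,5

step 1: dequeue 1; queue=[2,4,5,6,7]; order=1
step 2: dequeue 2; queue=[4,5,6,7,3]; order=1,2
step 3: dequeue 4; queue=[5,6,7,3]; order=1,2,4
step 4: dequeue 5; queue=[6,7,3]; order=1,2,4,5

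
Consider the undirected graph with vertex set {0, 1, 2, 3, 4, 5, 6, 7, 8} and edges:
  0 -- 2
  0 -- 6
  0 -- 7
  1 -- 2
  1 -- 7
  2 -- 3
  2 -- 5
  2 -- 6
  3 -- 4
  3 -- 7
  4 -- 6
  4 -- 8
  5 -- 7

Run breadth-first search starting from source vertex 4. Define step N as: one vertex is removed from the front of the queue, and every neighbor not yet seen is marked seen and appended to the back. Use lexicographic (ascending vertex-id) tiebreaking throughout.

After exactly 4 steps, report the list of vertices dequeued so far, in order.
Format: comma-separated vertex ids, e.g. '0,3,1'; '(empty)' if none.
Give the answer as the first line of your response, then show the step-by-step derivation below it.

4,3,6,8

step 1: dequeue 4; queue=[3,6,8]; order=4
step 2: dequeue 3; queue=[6,8,2,7]; order=4,3
step 3: dequeue 6; queue=[8,2,7,0]; order=4,3,6
step 4: dequeue 8; queue=[2,7,0]; order=4,3,6,8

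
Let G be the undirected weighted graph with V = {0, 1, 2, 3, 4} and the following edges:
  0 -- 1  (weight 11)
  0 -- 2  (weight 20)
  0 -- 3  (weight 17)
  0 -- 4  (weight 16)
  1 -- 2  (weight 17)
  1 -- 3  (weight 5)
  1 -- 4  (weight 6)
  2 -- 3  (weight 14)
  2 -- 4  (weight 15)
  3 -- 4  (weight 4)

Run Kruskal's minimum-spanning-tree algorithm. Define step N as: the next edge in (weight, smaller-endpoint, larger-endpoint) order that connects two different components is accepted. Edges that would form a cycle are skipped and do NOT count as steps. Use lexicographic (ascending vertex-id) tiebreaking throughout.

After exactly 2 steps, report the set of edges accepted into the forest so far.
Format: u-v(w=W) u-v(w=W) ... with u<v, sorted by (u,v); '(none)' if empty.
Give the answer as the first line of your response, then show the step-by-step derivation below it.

1-3(w=5) 3-4(w=4)

step 1: add edge 3-4 (w=4); MST = {3-4(w=4)}
step 2: add edge 1-3 (w=5); MST = {1-3(w=5) 3-4(w=4)}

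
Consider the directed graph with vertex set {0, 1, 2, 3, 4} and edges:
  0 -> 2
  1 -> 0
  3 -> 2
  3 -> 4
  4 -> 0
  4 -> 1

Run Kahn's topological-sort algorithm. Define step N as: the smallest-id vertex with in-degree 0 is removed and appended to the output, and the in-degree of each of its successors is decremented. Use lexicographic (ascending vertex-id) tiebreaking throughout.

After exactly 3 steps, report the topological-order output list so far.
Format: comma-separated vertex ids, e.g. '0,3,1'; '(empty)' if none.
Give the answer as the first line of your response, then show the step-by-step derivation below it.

3,4,1

step 1: output 3; order=[3]; indeg=(2,1,1,0,0)
step 2: output 4; order=[3,4]; indeg=(1,0,1,0,0)
step 3: output 1; order=[3,4,1]; indeg=(0,0,1,0,0)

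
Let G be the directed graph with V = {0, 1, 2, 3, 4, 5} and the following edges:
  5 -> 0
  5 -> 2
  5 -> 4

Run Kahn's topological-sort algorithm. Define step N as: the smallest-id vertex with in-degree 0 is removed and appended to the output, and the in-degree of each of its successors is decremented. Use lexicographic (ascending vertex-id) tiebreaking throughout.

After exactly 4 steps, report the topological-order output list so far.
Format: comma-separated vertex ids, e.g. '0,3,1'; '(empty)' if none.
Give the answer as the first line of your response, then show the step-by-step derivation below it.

1,3,5,0

step 1: output 1; order=[1]; indeg=(1,0,1,0,1,0)
step 2: output 3; order=[1,3]; indeg=(1,0,1,0,1,0)
step 3: output 5; order=[1,3,5]; indeg=(0,0,0,0,0,0)
step 4: output 0; order=[1,3,5,0]; indeg=(0,0,0,0,0,0)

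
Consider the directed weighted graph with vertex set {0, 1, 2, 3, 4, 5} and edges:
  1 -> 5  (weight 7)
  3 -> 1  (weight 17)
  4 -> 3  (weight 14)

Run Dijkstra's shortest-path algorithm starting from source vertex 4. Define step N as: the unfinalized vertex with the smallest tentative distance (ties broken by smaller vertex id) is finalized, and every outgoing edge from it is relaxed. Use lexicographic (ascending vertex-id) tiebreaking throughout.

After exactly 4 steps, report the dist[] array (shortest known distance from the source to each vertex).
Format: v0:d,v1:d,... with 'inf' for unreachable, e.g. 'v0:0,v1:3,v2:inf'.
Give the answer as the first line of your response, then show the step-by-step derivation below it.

v0:inf,v1:31,v2:inf,v3:14,v4:0,v5:38

step 1: dist = v0:inf,v1:inf,v2:inf,v3:14,v4:0,v5:inf
step 2: dist = v0:inf,v1:31,v2:inf,v3:14,v4:0,v5:inf
step 3: dist = v0:inf,v1:31,v2:inf,v3:14,v4:0,v5:38
step 4: dist = v0:inf,v1:31,v2:inf,v3:14,v4:0,v5:38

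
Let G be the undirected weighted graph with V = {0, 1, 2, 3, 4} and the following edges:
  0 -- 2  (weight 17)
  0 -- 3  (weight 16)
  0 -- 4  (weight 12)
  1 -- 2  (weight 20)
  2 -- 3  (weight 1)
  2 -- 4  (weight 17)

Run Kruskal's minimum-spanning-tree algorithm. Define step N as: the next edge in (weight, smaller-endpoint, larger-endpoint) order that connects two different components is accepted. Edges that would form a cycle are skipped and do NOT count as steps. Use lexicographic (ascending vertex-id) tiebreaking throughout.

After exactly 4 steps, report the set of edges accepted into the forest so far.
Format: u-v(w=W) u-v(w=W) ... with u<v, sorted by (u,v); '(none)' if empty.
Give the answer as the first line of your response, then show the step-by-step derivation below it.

0-3(w=16) 0-4(w=12) 1-2(w=20) 2-3(w=1)

step 1: add edge 2-3 (w=1); MST = {2-3(w=1)}
step 2: add edge 0-4 (w=12); MST = {0-4(w=12) 2-3(w=1)}
step 3: add edge 0-3 (w=16); MST = {0-3(w=16) 0-4(w=12) 2-3(w=1)}
step 4: add edge 1-2 (w=20); MST = {0-3(w=16) 0-4(w=12) 1-2(w=20) 2-3(w=1)}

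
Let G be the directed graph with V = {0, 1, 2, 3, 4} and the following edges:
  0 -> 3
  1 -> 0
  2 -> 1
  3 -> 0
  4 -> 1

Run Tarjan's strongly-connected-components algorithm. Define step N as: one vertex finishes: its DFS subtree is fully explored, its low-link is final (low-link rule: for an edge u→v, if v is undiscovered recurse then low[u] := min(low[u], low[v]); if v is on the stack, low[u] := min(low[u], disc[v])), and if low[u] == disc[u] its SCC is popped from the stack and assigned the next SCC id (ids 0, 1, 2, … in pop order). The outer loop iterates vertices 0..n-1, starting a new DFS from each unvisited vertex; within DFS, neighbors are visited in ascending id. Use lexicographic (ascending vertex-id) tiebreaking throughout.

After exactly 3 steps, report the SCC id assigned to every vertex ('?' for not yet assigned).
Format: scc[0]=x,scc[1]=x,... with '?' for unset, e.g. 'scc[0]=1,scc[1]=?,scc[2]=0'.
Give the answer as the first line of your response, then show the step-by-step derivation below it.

scc[0]=0,scc[1]=1,scc[2]=?,scc[3]=0,scc[4]=?

step 1: low=(low[0]=0,low[1]=?,low[2]=?,low[3]=0,low[4]=?); scc=(scc[0]=?,scc[1]=?,scc[2]=?,scc[3]=?,scc[4]=?)
step 2: low=(low[0]=0,low[1]=?,low[2]=?,low[3]=0,low[4]=?); scc=(scc[0]=0,scc[1]=?,scc[2]=?,scc[3]=0,scc[4]=?)
step 3: low=(low[0]=0,low[1]=2,low[2]=?,low[3]=0,low[4]=?); scc=(scc[0]=0,scc[1]=1,scc[2]=?,scc[3]=0,scc[4]=?)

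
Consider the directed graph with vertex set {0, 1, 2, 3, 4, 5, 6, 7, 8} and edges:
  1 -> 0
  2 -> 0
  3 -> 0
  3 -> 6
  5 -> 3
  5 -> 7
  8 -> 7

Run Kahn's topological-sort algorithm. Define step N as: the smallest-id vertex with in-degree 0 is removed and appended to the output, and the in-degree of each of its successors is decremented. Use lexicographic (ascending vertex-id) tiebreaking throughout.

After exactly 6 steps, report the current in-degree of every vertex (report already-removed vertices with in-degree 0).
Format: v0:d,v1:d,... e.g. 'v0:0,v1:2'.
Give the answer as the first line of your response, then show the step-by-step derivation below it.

v0:0,v1:0,v2:0,v3:0,v4:0,v5:0,v6:0,v7:1,v8:0

step 1: output 1; order=[1]; indeg=(2,0,0,1,0,0,1,2,0)
step 2: output 2; order=[1,2]; indeg=(1,0,0,1,0,0,1,2,0)
step 3: output 4; order=[1,2,4]; indeg=(1,0,0,1,0,0,1,2,0)
step 4: output 5; order=[1,2,4,5]; indeg=(1,0,0,0,0,0,1,1,0)
step 5: output 3; order=[1,2,4,5,3]; indeg=(0,0,0,0,0,0,0,1,0)
step 6: output 0; order=[1,2,4,5,3,0]; indeg=(0,0,0,0,0,0,0,1,0)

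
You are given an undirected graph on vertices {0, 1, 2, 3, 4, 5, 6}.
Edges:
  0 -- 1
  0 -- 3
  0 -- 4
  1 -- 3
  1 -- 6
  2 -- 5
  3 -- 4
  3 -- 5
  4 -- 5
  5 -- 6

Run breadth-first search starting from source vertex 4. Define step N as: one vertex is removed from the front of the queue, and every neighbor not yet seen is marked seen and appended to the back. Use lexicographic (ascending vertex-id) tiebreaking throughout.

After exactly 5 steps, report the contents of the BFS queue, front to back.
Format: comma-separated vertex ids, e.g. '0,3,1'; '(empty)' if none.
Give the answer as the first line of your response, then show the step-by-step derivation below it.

2,6

step 1: dequeue 4; queue=[0,3,5]; order=4
step 2: dequeue 0; queue=[3,5,1]; order=4,0
step 3: dequeue 3; queue=[5,1]; order=4,0,3
step 4: dequeue 5; queue=[1,2,6]; order=4,0,3,5
step 5: dequeue 1; queue=[2,6]; order=4,0,3,5,1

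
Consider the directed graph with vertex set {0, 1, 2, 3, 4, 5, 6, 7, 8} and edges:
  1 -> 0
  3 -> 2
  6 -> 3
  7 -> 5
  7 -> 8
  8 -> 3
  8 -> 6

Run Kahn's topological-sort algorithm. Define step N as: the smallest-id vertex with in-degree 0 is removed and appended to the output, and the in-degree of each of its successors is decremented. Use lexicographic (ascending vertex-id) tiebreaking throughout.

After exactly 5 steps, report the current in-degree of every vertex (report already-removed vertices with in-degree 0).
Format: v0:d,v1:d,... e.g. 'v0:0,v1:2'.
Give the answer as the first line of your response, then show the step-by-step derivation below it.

v0:0,v1:0,v2:1,v3:2,v4:0,v5:0,v6:1,v7:0,v8:0

step 1: output 1; order=[1]; indeg=(0,0,1,2,0,1,1,0,1)
step 2: output 0; order=[1,0]; indeg=(0,0,1,2,0,1,1,0,1)
step 3: output 4; order=[1,0,4]; indeg=(0,0,1,2,0,1,1,0,1)
step 4: output 7; order=[1,0,4,7]; indeg=(0,0,1,2,0,0,1,0,0)
step 5: output 5; order=[1,0,4,7,5]; indeg=(0,0,1,2,0,0,1,0,0)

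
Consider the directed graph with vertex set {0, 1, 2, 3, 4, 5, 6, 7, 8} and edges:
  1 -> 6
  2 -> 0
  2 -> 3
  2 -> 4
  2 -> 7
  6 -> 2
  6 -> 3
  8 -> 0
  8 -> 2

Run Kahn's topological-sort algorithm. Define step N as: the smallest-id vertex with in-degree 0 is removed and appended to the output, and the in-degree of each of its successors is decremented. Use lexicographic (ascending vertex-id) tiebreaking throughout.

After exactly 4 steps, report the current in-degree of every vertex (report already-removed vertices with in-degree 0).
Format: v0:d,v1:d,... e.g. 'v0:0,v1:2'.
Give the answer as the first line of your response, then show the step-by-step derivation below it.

v0:1,v1:0,v2:0,v3:1,v4:1,v5:0,v6:0,v7:1,v8:0

step 1: output 1; order=[1]; indeg=(2,0,2,2,1,0,0,1,0)
step 2: output 5; order=[1,5]; indeg=(2,0,2,2,1,0,0,1,0)
step 3: output 6; order=[1,5,6]; indeg=(2,0,1,1,1,0,0,1,0)
step 4: output 8; order=[1,5,6,8]; indeg=(1,0,0,1,1,0,0,1,0)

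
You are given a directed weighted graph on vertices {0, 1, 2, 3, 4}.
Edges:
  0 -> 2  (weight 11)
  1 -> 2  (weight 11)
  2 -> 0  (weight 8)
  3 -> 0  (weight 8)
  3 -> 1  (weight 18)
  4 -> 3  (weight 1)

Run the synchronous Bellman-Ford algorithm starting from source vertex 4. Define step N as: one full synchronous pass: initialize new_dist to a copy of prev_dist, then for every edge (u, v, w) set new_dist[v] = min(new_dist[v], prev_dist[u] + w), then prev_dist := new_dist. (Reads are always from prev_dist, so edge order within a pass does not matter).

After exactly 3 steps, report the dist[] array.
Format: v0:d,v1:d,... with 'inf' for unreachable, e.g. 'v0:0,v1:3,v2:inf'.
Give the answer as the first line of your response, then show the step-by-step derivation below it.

v0:9,v1:19,v2:20,v3:1,v4:0

step 1: dist = v0:inf,v1:inf,v2:inf,v3:1,v4:0
step 2: dist = v0:9,v1:19,v2:inf,v3:1,v4:0
step 3: dist = v0:9,v1:19,v2:20,v3:1,v4:0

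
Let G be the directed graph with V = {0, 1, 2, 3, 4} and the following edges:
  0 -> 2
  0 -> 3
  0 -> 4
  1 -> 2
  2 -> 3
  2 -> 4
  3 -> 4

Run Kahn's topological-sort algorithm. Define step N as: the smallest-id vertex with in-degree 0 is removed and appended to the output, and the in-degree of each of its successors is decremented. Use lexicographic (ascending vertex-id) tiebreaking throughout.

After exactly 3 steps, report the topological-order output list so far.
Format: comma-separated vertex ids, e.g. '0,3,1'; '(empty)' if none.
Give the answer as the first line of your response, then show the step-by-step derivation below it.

0,1,2

step 1: output 0; order=[0]; indeg=(0,0,1,1,2)
step 2: output 1; order=[0,1]; indeg=(0,0,0,1,2)
step 3: output 2; order=[0,1,2]; indeg=(0,0,0,0,1)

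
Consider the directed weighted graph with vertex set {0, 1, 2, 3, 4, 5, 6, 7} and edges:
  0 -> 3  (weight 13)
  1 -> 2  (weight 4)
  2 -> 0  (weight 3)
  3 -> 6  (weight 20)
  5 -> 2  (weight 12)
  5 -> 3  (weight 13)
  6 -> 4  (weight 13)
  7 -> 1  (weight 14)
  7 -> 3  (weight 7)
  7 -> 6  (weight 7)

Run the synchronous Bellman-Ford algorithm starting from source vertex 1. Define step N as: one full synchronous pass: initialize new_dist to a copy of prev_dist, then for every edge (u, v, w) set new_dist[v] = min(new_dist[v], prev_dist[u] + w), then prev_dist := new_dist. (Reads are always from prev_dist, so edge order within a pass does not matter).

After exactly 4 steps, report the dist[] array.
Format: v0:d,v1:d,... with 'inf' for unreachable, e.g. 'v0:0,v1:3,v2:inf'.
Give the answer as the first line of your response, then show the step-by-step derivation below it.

v0:7,v1:0,v2:4,v3:20,v4:inf,v5:inf,v6:40,v7:inf

step 1: dist = v0:inf,v1:0,v2:4,v3:inf,v4:inf,v5:inf,v6:inf,v7:inf
step 2: dist = v0:7,v1:0,v2:4,v3:inf,v4:inf,v5:inf,v6:inf,v7:inf
step 3: dist = v0:7,v1:0,v2:4,v3:20,v4:inf,v5:inf,v6:inf,v7:inf
step 4: dist = v0:7,v1:0,v2:4,v3:20,v4:inf,v5:inf,v6:40,v7:inf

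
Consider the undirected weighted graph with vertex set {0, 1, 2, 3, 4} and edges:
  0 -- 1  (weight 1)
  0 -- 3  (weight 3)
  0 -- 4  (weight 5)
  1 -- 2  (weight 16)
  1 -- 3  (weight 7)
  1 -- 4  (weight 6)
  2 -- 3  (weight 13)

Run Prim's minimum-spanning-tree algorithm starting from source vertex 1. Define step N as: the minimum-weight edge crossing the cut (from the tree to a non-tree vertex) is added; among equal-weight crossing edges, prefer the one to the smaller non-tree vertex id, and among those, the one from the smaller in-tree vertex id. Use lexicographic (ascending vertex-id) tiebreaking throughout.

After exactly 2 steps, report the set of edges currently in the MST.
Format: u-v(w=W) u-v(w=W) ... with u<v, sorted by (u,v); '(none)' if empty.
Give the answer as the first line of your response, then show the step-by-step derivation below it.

0-1(w=1) 0-3(w=3)

step 1: add edge 0-1 (w=1); MST = {0-1(w=1)}
step 2: add edge 0-3 (w=3); MST = {0-1(w=1) 0-3(w=3)}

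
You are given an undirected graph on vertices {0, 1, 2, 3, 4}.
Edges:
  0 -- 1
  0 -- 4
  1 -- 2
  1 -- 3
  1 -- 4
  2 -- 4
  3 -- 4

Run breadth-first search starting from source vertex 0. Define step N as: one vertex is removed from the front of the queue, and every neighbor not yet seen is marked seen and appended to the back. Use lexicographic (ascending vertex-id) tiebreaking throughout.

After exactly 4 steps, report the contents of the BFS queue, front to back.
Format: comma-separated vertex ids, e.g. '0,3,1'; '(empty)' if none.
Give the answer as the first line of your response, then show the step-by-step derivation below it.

3

step 1: dequeue 0; queue=[1,4]; order=0
step 2: dequeue 1; queue=[4,2,3]; order=0,1
step 3: dequeue 4; queue=[2,3]; order=0,1,4
step 4: dequeue 2; queue=[3]; order=0,1,4,2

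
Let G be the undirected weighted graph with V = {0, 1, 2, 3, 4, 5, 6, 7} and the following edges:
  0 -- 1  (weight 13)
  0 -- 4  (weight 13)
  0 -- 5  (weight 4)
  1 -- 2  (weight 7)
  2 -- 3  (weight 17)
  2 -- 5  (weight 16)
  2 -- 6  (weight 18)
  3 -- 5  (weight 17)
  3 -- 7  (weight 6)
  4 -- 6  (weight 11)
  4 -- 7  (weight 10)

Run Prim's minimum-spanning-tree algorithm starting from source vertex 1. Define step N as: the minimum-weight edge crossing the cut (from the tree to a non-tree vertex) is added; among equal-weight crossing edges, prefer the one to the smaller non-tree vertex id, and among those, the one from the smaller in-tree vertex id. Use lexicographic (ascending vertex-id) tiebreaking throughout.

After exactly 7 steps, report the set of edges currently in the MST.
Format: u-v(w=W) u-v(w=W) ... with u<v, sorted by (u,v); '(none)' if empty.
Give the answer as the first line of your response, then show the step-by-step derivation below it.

0-1(w=13) 0-4(w=13) 0-5(w=4) 1-2(w=7) 3-7(w=6) 4-6(w=11) 4-7(w=10)

step 1: add edge 1-2 (w=7); MST = {1-2(w=7)}
step 2: add edge 0-1 (w=13); MST = {0-1(w=13) 1-2(w=7)}
step 3: add edge 0-5 (w=4); MST = {0-1(w=13) 0-5(w=4) 1-2(w=7)}
step 4: add edge 0-4 (w=13); MST = {0-1(w=13) 0-4(w=13) 0-5(w=4) 1-2(w=7)}
step 5: add edge 4-7 (w=10); MST = {0-1(w=13) 0-4(w=13) 0-5(w=4) 1-2(w=7) 4-7(w=10)}
step 6: add edge 3-7 (w=6); MST = {0-1(w=13) 0-4(w=13) 0-5(w=4) 1-2(w=7) 3-7(w=6) 4-7(w=10)}
step 7: add edge 4-6 (w=11); MST = {0-1(w=13) 0-4(w=13) 0-5(w=4) 1-2(w=7) 3-7(w=6) 4-6(w=11) 4-7(w=10)}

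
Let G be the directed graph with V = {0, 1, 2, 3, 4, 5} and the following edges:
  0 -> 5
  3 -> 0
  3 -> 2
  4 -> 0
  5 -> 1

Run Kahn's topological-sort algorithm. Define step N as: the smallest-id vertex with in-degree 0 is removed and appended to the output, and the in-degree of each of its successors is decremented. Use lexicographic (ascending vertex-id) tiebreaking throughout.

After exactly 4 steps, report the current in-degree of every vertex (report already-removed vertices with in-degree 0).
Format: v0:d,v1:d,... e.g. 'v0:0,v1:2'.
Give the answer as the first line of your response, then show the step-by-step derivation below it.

v0:0,v1:1,v2:0,v3:0,v4:0,v5:0

step 1: output 3; order=[3]; indeg=(1,1,0,0,0,1)
step 2: output 2; order=[3,2]; indeg=(1,1,0,0,0,1)
step 3: output 4; order=[3,2,4]; indeg=(0,1,0,0,0,1)
step 4: output 0; order=[3,2,4,0]; indeg=(0,1,0,0,0,0)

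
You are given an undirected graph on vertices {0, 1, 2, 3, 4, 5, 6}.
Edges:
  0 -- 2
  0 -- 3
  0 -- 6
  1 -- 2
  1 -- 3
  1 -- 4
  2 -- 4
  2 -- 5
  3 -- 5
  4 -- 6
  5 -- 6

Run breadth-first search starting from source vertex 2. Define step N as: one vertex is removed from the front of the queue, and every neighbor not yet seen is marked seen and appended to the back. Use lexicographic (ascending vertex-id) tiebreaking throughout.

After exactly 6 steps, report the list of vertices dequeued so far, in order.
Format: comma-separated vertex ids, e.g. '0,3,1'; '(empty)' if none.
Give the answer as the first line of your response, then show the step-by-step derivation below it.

2,0,1,4,5,3

step 1: dequeue 2; queue=[0,1,4,5]; order=2
step 2: dequeue 0; queue=[1,4,5,3,6]; order=2,0
step 3: dequeue 1; queue=[4,5,3,6]; order=2,0,1
step 4: dequeue 4; queue=[5,3,6]; order=2,0,1,4
step 5: dequeue 5; queue=[3,6]; order=2,0,1,4,5
step 6: dequeue 3; queue=[6]; order=2,0,1,4,5,3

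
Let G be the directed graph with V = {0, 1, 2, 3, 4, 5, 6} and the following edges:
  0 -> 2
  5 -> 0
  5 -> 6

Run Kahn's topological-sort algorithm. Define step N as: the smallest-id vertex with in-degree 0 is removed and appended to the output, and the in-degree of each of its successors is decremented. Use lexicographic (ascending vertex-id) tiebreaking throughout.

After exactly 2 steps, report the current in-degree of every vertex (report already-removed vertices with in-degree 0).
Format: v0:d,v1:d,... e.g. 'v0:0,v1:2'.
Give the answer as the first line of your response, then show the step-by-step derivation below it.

v0:1,v1:0,v2:1,v3:0,v4:0,v5:0,v6:1

step 1: output 1; order=[1]; indeg=(1,0,1,0,0,0,1)
step 2: output 3; order=[1,3]; indeg=(1,0,1,0,0,0,1)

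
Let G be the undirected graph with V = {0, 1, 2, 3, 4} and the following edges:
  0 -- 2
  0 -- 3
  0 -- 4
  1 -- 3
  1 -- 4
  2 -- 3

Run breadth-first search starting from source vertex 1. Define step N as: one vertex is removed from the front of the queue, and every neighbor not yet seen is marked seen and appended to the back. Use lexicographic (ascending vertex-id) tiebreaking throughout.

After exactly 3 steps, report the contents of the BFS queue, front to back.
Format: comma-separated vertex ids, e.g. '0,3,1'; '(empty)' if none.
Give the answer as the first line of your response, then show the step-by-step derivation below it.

0,2

step 1: dequeue 1; queue=[3,4]; order=1
step 2: dequeue 3; queue=[4,0,2]; order=1,3
step 3: dequeue 4; queue=[0,2]; order=1,3,4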